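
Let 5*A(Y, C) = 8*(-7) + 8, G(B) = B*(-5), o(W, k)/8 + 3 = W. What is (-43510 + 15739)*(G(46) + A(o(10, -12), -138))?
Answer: 33269658/5 ≈ 6.6539e+6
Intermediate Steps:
o(W, k) = -24 + 8*W
G(B) = -5*B
A(Y, C) = -48/5 (A(Y, C) = (8*(-7) + 8)/5 = (-56 + 8)/5 = (⅕)*(-48) = -48/5)
(-43510 + 15739)*(G(46) + A(o(10, -12), -138)) = (-43510 + 15739)*(-5*46 - 48/5) = -27771*(-230 - 48/5) = -27771*(-1198/5) = 33269658/5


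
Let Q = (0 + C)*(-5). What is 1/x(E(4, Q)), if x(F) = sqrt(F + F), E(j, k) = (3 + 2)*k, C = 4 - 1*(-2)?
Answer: -I*sqrt(3)/30 ≈ -0.057735*I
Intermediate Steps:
C = 6 (C = 4 + 2 = 6)
Q = -30 (Q = (0 + 6)*(-5) = 6*(-5) = -30)
E(j, k) = 5*k
x(F) = sqrt(2)*sqrt(F) (x(F) = sqrt(2*F) = sqrt(2)*sqrt(F))
1/x(E(4, Q)) = 1/(sqrt(2)*sqrt(5*(-30))) = 1/(sqrt(2)*sqrt(-150)) = 1/(sqrt(2)*(5*I*sqrt(6))) = 1/(10*I*sqrt(3)) = -I*sqrt(3)/30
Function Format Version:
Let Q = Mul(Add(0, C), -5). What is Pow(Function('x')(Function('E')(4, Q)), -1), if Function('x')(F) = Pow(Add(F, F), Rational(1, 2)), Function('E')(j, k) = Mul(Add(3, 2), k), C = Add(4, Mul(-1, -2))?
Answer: Mul(Rational(-1, 30), I, Pow(3, Rational(1, 2))) ≈ Mul(-0.057735, I)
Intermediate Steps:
C = 6 (C = Add(4, 2) = 6)
Q = -30 (Q = Mul(Add(0, 6), -5) = Mul(6, -5) = -30)
Function('E')(j, k) = Mul(5, k)
Function('x')(F) = Mul(Pow(2, Rational(1, 2)), Pow(F, Rational(1, 2))) (Function('x')(F) = Pow(Mul(2, F), Rational(1, 2)) = Mul(Pow(2, Rational(1, 2)), Pow(F, Rational(1, 2))))
Pow(Function('x')(Function('E')(4, Q)), -1) = Pow(Mul(Pow(2, Rational(1, 2)), Pow(Mul(5, -30), Rational(1, 2))), -1) = Pow(Mul(Pow(2, Rational(1, 2)), Pow(-150, Rational(1, 2))), -1) = Pow(Mul(Pow(2, Rational(1, 2)), Mul(5, I, Pow(6, Rational(1, 2)))), -1) = Pow(Mul(10, I, Pow(3, Rational(1, 2))), -1) = Mul(Rational(-1, 30), I, Pow(3, Rational(1, 2)))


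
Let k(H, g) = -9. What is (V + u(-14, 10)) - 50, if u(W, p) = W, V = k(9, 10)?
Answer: -73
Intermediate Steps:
V = -9
(V + u(-14, 10)) - 50 = (-9 - 14) - 50 = -23 - 50 = -73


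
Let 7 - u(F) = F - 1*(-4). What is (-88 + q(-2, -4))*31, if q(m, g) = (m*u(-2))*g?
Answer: -1488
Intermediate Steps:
u(F) = 3 - F (u(F) = 7 - (F - 1*(-4)) = 7 - (F + 4) = 7 - (4 + F) = 7 + (-4 - F) = 3 - F)
q(m, g) = 5*g*m (q(m, g) = (m*(3 - 1*(-2)))*g = (m*(3 + 2))*g = (m*5)*g = (5*m)*g = 5*g*m)
(-88 + q(-2, -4))*31 = (-88 + 5*(-4)*(-2))*31 = (-88 + 40)*31 = -48*31 = -1488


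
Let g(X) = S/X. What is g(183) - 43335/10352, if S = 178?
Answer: -6087649/1894416 ≈ -3.2135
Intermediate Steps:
g(X) = 178/X
g(183) - 43335/10352 = 178/183 - 43335/10352 = -6087649/1894416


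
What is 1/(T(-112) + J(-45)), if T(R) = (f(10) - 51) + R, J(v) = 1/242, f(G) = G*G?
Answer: -242/15245 ≈ -0.015874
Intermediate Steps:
f(G) = G²
J(v) = 1/242
T(R) = 49 + R (T(R) = (10² - 51) + R = (100 - 51) + R = 49 + R)
1/(T(-112) + J(-45)) = 1/((49 - 112) + 1/242) = 1/(-63 + 1/242) = 1/(-15245/242) = -242/15245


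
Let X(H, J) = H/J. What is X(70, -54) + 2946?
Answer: 79507/27 ≈ 2944.7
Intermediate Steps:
X(70, -54) + 2946 = 70/(-54) + 2946 = 70*(-1/54) + 2946 = -35/27 + 2946 = 79507/27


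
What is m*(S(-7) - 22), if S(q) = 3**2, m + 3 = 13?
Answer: -130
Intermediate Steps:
m = 10 (m = -3 + 13 = 10)
S(q) = 9
m*(S(-7) - 22) = 10*(9 - 22) = 10*(-13) = -130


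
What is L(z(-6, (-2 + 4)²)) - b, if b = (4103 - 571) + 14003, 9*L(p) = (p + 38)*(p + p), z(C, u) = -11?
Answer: -17601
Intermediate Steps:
L(p) = 2*p*(38 + p)/9 (L(p) = ((p + 38)*(p + p))/9 = ((38 + p)*(2*p))/9 = (2*p*(38 + p))/9 = 2*p*(38 + p)/9)
b = 17535 (b = 3532 + 14003 = 17535)
L(z(-6, (-2 + 4)²)) - b = (2/9)*(-11)*(38 - 11) - 1*17535 = (2/9)*(-11)*27 - 17535 = -66 - 17535 = -17601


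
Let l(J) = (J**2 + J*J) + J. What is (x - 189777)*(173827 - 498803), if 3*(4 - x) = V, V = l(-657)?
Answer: 155117544320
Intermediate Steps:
l(J) = J + 2*J**2 (l(J) = (J**2 + J**2) + J = 2*J**2 + J = J + 2*J**2)
V = 862641 (V = -657*(1 + 2*(-657)) = -657*(1 - 1314) = -657*(-1313) = 862641)
x = -287543 (x = 4 - 1/3*862641 = 4 - 287547 = -287543)
(x - 189777)*(173827 - 498803) = (-287543 - 189777)*(173827 - 498803) = -477320*(-324976) = 155117544320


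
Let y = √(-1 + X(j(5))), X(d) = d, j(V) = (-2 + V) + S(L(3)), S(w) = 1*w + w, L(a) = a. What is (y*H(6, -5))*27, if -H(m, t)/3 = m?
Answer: -972*√2 ≈ -1374.6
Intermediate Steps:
H(m, t) = -3*m
S(w) = 2*w (S(w) = w + w = 2*w)
j(V) = 4 + V (j(V) = (-2 + V) + 2*3 = (-2 + V) + 6 = 4 + V)
y = 2*√2 (y = √(-1 + (4 + 5)) = √(-1 + 9) = √8 = 2*√2 ≈ 2.8284)
(y*H(6, -5))*27 = ((2*√2)*(-3*6))*27 = ((2*√2)*(-18))*27 = -36*√2*27 = -972*√2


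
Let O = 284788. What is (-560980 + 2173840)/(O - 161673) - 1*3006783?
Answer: -74035695237/24623 ≈ -3.0068e+6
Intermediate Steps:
(-560980 + 2173840)/(O - 161673) - 1*3006783 = (-560980 + 2173840)/(284788 - 161673) - 1*3006783 = 1612860/123115 - 3006783 = 1612860*(1/123115) - 3006783 = 322572/24623 - 3006783 = -74035695237/24623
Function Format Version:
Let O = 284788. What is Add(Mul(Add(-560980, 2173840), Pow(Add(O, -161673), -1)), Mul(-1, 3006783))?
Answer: Rational(-74035695237, 24623) ≈ -3.0068e+6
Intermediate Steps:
Add(Mul(Add(-560980, 2173840), Pow(Add(O, -161673), -1)), Mul(-1, 3006783)) = Add(Mul(Add(-560980, 2173840), Pow(Add(284788, -161673), -1)), Mul(-1, 3006783)) = Add(Mul(1612860, Pow(123115, -1)), -3006783) = Add(Mul(1612860, Rational(1, 123115)), -3006783) = Add(Rational(322572, 24623), -3006783) = Rational(-74035695237, 24623)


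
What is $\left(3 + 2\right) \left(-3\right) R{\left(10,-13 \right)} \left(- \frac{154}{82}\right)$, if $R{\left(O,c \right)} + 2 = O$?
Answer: $\frac{9240}{41} \approx 225.37$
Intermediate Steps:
$R{\left(O,c \right)} = -2 + O$
$\left(3 + 2\right) \left(-3\right) R{\left(10,-13 \right)} \left(- \frac{154}{82}\right) = \left(3 + 2\right) \left(-3\right) \left(-2 + 10\right) \left(- \frac{154}{82}\right) = 5 \left(-3\right) 8 \left(\left(-154\right) \frac{1}{82}\right) = \left(-15\right) 8 \left(- \frac{77}{41}\right) = \left(-120\right) \left(- \frac{77}{41}\right) = \frac{9240}{41}$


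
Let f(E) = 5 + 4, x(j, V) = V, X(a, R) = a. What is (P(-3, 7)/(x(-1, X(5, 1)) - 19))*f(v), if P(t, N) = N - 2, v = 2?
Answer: -45/14 ≈ -3.2143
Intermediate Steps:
f(E) = 9
P(t, N) = -2 + N
(P(-3, 7)/(x(-1, X(5, 1)) - 19))*f(v) = ((-2 + 7)/(5 - 19))*9 = (5/(-14))*9 = -1/14*5*9 = -5/14*9 = -45/14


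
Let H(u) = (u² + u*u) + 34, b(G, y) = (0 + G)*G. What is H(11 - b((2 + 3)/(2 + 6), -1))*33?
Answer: 17512209/2048 ≈ 8550.9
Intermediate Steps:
b(G, y) = G² (b(G, y) = G*G = G²)
H(u) = 34 + 2*u² (H(u) = (u² + u²) + 34 = 2*u² + 34 = 34 + 2*u²)
H(11 - b((2 + 3)/(2 + 6), -1))*33 = (34 + 2*(11 - ((2 + 3)/(2 + 6))²)²)*33 = (34 + 2*(11 - (5/8)²)²)*33 = (34 + 2*(11 - 1*25/64)²)*33 = (34 + 2*(11 - 25/64)²)*33 = (34 + 2*(679/64)²)*33 = (34 + 2*(461041/4096))*33 = (34 + 461041/2048)*33 = (530673/2048)*33 = 17512209/2048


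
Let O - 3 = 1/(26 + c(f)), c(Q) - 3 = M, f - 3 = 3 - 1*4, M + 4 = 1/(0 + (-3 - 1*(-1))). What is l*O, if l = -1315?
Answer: -195935/49 ≈ -3998.7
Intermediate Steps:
M = -9/2 (M = -4 + 1/(0 + (-3 - 1*(-1))) = -4 + 1/(0 + (-3 + 1)) = -4 + 1/(0 - 2) = -4 + 1/(-2) = -4 - ½ = -9/2 ≈ -4.5000)
f = 2 (f = 3 + (3 - 1*4) = 3 + (3 - 4) = 3 - 1 = 2)
c(Q) = -3/2 (c(Q) = 3 - 9/2 = -3/2)
O = 149/49 (O = 3 + 1/(26 - 3/2) = 3 + 1/(49/2) = 3 + 2/49 = 149/49 ≈ 3.0408)
l*O = -1315*149/49 = -195935/49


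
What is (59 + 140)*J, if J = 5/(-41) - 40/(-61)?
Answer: 265665/2501 ≈ 106.22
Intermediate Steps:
J = 1335/2501 (J = 5*(-1/41) - 40*(-1/61) = -5/41 + 40/61 = 1335/2501 ≈ 0.53379)
(59 + 140)*J = (59 + 140)*(1335/2501) = 199*(1335/2501) = 265665/2501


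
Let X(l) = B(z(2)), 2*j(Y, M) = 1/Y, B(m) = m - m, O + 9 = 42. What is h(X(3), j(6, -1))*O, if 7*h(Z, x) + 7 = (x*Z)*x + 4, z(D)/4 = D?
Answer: -99/7 ≈ -14.143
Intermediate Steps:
O = 33 (O = -9 + 42 = 33)
z(D) = 4*D
B(m) = 0
j(Y, M) = 1/(2*Y)
X(l) = 0
h(Z, x) = -3/7 + Z*x²/7 (h(Z, x) = -1 + ((x*Z)*x + 4)/7 = -1 + ((Z*x)*x + 4)/7 = -1 + (Z*x² + 4)/7 = -1 + (4 + Z*x²)/7 = -1 + (4/7 + Z*x²/7) = -3/7 + Z*x²/7)
h(X(3), j(6, -1))*O = (-3/7 + (⅐)*0*((½)/6)²)*33 = (-3/7 + (⅐)*0*((½)*(⅙))²)*33 = (-3/7 + (⅐)*0*(1/12)²)*33 = (-3/7 + (⅐)*0*(1/144))*33 = (-3/7 + 0)*33 = -3/7*33 = -99/7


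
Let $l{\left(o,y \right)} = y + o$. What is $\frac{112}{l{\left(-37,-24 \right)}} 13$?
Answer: $- \frac{1456}{61} \approx -23.869$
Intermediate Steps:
$l{\left(o,y \right)} = o + y$
$\frac{112}{l{\left(-37,-24 \right)}} 13 = \frac{112}{-37 - 24} \cdot 13 = \frac{112}{-61} \cdot 13 = 112 \left(- \frac{1}{61}\right) 13 = \left(- \frac{112}{61}\right) 13 = - \frac{1456}{61}$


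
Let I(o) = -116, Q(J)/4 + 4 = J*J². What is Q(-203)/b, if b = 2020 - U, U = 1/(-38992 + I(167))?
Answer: -8335166256/503173 ≈ -16565.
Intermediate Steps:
Q(J) = -16 + 4*J³ (Q(J) = -16 + 4*(J*J²) = -16 + 4*J³)
U = -1/39108 (U = 1/(-38992 - 116) = 1/(-39108) = -1/39108 ≈ -2.5570e-5)
b = 78998161/39108 (b = 2020 - 1*(-1/39108) = 2020 + 1/39108 = 78998161/39108 ≈ 2020.0)
Q(-203)/b = (-16 + 4*(-203)³)/(78998161/39108) = (-16 + 4*(-8365427))*(39108/78998161) = (-16 - 33461708)*(39108/78998161) = -33461724*39108/78998161 = -8335166256/503173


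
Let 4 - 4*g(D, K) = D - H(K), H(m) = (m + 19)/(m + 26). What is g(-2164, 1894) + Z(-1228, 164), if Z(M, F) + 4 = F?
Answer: 5393273/7680 ≈ 702.25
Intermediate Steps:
Z(M, F) = -4 + F
H(m) = (19 + m)/(26 + m)
g(D, K) = 1 - D/4 + (19 + K)/(4*(26 + K)) (g(D, K) = 1 - (D - (19 + K)/(26 + K))/4 = 1 + (-D/4 + (19 + K)/(4*(26 + K))) = 1 - D/4 + (19 + K)/(4*(26 + K)))
g(-2164, 1894) + Z(-1228, 164) = (19 + 1894 + (4 - 1*(-2164))*(26 + 1894))/(4*(26 + 1894)) + (-4 + 164) = (¼)*(19 + 1894 + (4 + 2164)*1920)/1920 + 160 = (¼)*(1/1920)*(19 + 1894 + 2168*1920) + 160 = (¼)*(1/1920)*(19 + 1894 + 4162560) + 160 = (¼)*(1/1920)*4164473 + 160 = 4164473/7680 + 160 = 5393273/7680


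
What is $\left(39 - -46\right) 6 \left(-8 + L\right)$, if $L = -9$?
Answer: $-8670$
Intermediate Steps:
$\left(39 - -46\right) 6 \left(-8 + L\right) = \left(39 - -46\right) 6 \left(-8 - 9\right) = \left(39 + 46\right) 6 \left(-17\right) = 85 \left(-102\right) = -8670$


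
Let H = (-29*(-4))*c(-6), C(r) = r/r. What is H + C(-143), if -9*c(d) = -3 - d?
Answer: -113/3 ≈ -37.667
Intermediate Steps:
c(d) = ⅓ + d/9 (c(d) = -(-3 - d)/9 = ⅓ + d/9)
C(r) = 1
H = -116/3 (H = (-29*(-4))*(⅓ + (⅑)*(-6)) = 116*(⅓ - ⅔) = 116*(-⅓) = -116/3 ≈ -38.667)
H + C(-143) = -116/3 + 1 = -113/3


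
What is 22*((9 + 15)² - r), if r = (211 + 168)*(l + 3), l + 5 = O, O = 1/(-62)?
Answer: 913957/31 ≈ 29482.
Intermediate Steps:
O = -1/62 ≈ -0.016129
l = -311/62 (l = -5 - 1/62 = -311/62 ≈ -5.0161)
r = -47375/62 (r = (211 + 168)*(-311/62 + 3) = 379*(-125/62) = -47375/62 ≈ -764.11)
22*((9 + 15)² - r) = 22*((9 + 15)² - 1*(-47375/62)) = 22*(24² + 47375/62) = 22*(576 + 47375/62) = 22*(83087/62) = 913957/31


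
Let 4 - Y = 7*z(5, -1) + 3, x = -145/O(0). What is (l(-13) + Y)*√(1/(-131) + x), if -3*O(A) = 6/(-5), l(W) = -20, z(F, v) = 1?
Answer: -39*I*√2764886/131 ≈ -495.03*I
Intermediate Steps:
O(A) = ⅖ (O(A) = -2/(-5) = -2*(-1)/5 = -⅓*(-6/5) = ⅖)
x = -725/2 (x = -145/⅖ = -145*5/2 = -725/2 ≈ -362.50)
Y = -6 (Y = 4 - (7*1 + 3) = 4 - (7 + 3) = 4 - 1*10 = 4 - 10 = -6)
(l(-13) + Y)*√(1/(-131) + x) = (-20 - 6)*√(1/(-131) - 725/2) = -26*√(-1/131 - 725/2) = -39*I*√2764886/131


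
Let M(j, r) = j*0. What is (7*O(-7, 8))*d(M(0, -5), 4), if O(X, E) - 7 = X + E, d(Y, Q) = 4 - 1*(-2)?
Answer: 336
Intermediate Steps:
M(j, r) = 0
d(Y, Q) = 6 (d(Y, Q) = 4 + 2 = 6)
O(X, E) = 7 + E + X (O(X, E) = 7 + (X + E) = 7 + (E + X) = 7 + E + X)
(7*O(-7, 8))*d(M(0, -5), 4) = (7*(7 + 8 - 7))*6 = (7*8)*6 = 56*6 = 336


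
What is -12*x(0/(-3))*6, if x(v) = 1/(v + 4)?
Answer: -18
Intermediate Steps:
x(v) = 1/(4 + v)
-12*x(0/(-3))*6 = -12/(4 + 0/(-3))*6 = -12/(4 + 0*(-⅓))*6 = -12/(4 + 0)*6 = -12/4*6 = -12*¼*6 = -3*6 = -18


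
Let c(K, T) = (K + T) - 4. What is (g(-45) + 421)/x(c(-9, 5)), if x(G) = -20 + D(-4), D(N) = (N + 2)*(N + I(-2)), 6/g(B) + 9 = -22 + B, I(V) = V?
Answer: -15995/304 ≈ -52.615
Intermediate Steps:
g(B) = 6/(-31 + B) (g(B) = 6/(-9 + (-22 + B)) = 6/(-31 + B))
D(N) = (-2 + N)*(2 + N) (D(N) = (N + 2)*(N - 2) = (2 + N)*(-2 + N) = (-2 + N)*(2 + N))
c(K, T) = -4 + K + T
x(G) = -8 (x(G) = -20 + (-4 + (-4)²) = -20 + (-4 + 16) = -20 + 12 = -8)
(g(-45) + 421)/x(c(-9, 5)) = (6/(-31 - 45) + 421)/(-8) = (6/(-76) + 421)*(-⅛) = (6*(-1/76) + 421)*(-⅛) = (-3/38 + 421)*(-⅛) = (15995/38)*(-⅛) = -15995/304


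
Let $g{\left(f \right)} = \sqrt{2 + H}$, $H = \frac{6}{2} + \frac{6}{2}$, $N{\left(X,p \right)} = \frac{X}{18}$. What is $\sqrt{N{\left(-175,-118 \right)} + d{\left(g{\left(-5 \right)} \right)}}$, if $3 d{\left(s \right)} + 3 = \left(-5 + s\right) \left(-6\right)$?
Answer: $\frac{\sqrt{-26 - 144 \sqrt{2}}}{6} \approx 2.5257 i$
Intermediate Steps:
$N{\left(X,p \right)} = \frac{X}{18}$ ($N{\left(X,p \right)} = X \frac{1}{18} = \frac{X}{18}$)
$H = 6$ ($H = 6 \cdot \frac{1}{2} + 6 \cdot \frac{1}{2} = 3 + 3 = 6$)
$g{\left(f \right)} = 2 \sqrt{2}$ ($g{\left(f \right)} = \sqrt{2 + 6} = \sqrt{8} = 2 \sqrt{2}$)
$d{\left(s \right)} = 9 - 2 s$ ($d{\left(s \right)} = -1 + \frac{\left(-5 + s\right) \left(-6\right)}{3} = -1 + \frac{30 - 6 s}{3} = -1 - \left(-10 + 2 s\right) = 9 - 2 s$)
$\sqrt{N{\left(-175,-118 \right)} + d{\left(g{\left(-5 \right)} \right)}} = \sqrt{\frac{1}{18} \left(-175\right) + \left(9 - 2 \cdot 2 \sqrt{2}\right)} = \sqrt{- \frac{175}{18} + \left(9 - 4 \sqrt{2}\right)} = \sqrt{- \frac{13}{18} - 4 \sqrt{2}}$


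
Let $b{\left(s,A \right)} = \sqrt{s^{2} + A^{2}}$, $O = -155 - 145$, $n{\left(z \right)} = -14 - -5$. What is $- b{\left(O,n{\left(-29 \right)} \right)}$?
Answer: $- 3 \sqrt{10009} \approx -300.13$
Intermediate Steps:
$n{\left(z \right)} = -9$ ($n{\left(z \right)} = -14 + 5 = -9$)
$O = -300$ ($O = -155 - 145 = -300$)
$b{\left(s,A \right)} = \sqrt{A^{2} + s^{2}}$
$- b{\left(O,n{\left(-29 \right)} \right)} = - \sqrt{\left(-9\right)^{2} + \left(-300\right)^{2}} = - \sqrt{81 + 90000} = - \sqrt{90081} = - 3 \sqrt{10009}$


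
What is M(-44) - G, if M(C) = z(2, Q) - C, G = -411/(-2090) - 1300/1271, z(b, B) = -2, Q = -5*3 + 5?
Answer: 113762999/2656390 ≈ 42.826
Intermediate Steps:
Q = -10 (Q = -15 + 5 = -10)
G = -2194619/2656390 (G = -411*(-1/2090) - 1300*1/1271 = 411/2090 - 1300/1271 = -2194619/2656390 ≈ -0.82617)
M(C) = -2 - C
M(-44) - G = (-2 - 1*(-44)) - 1*(-2194619/2656390) = (-2 + 44) + 2194619/2656390 = 42 + 2194619/2656390 = 113762999/2656390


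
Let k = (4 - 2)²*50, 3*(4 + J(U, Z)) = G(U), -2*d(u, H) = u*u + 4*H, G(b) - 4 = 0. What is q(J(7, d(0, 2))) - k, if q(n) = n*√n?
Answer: -200 - 16*I*√6/9 ≈ -200.0 - 4.3546*I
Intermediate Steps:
G(b) = 4 (G(b) = 4 + 0 = 4)
d(u, H) = -2*H - u²/2 (d(u, H) = -(u*u + 4*H)/2 = -(u² + 4*H)/2 = -2*H - u²/2)
J(U, Z) = -8/3 (J(U, Z) = -4 + (⅓)*4 = -4 + 4/3 = -8/3)
q(n) = n^(3/2)
k = 200 (k = 2²*50 = 4*50 = 200)
q(J(7, d(0, 2))) - k = (-8/3)^(3/2) - 1*200 = -16*I*√6/9 - 200 = -200 - 16*I*√6/9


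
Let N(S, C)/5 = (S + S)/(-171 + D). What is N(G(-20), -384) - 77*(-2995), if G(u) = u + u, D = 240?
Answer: 15912035/69 ≈ 2.3061e+5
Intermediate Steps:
G(u) = 2*u
N(S, C) = 10*S/69 (N(S, C) = 5*((S + S)/(-171 + 240)) = 5*((2*S)/69) = 5*((2*S)*(1/69)) = 5*(2*S/69) = 10*S/69)
N(G(-20), -384) - 77*(-2995) = 10*(2*(-20))/69 - 77*(-2995) = (10/69)*(-40) - 1*(-230615) = -400/69 + 230615 = 15912035/69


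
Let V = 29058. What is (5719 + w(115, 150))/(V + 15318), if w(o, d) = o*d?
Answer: 22969/44376 ≈ 0.51760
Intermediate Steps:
w(o, d) = d*o
(5719 + w(115, 150))/(V + 15318) = (5719 + 150*115)/(29058 + 15318) = (5719 + 17250)/44376 = 22969*(1/44376) = 22969/44376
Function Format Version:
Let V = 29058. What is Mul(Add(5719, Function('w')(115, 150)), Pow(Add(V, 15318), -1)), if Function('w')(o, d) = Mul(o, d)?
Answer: Rational(22969, 44376) ≈ 0.51760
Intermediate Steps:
Function('w')(o, d) = Mul(d, o)
Mul(Add(5719, Function('w')(115, 150)), Pow(Add(V, 15318), -1)) = Mul(Add(5719, Mul(150, 115)), Pow(Add(29058, 15318), -1)) = Mul(Add(5719, 17250), Pow(44376, -1)) = Mul(22969, Rational(1, 44376)) = Rational(22969, 44376)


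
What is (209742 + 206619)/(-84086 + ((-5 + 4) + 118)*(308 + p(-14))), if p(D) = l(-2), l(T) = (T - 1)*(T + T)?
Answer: -416361/46646 ≈ -8.9260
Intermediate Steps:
l(T) = 2*T*(-1 + T) (l(T) = (-1 + T)*(2*T) = 2*T*(-1 + T))
p(D) = 12 (p(D) = 2*(-2)*(-1 - 2) = 2*(-2)*(-3) = 12)
(209742 + 206619)/(-84086 + ((-5 + 4) + 118)*(308 + p(-14))) = (209742 + 206619)/(-84086 + ((-5 + 4) + 118)*(308 + 12)) = 416361/(-84086 + (-1 + 118)*320) = 416361/(-84086 + 117*320) = 416361/(-84086 + 37440) = 416361/(-46646) = 416361*(-1/46646) = -416361/46646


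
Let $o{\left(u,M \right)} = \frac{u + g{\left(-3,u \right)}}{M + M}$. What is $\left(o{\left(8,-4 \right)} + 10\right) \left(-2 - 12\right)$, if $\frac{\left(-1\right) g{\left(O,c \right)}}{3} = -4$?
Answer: $-105$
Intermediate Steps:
$g{\left(O,c \right)} = 12$ ($g{\left(O,c \right)} = \left(-3\right) \left(-4\right) = 12$)
$o{\left(u,M \right)} = \frac{12 + u}{2 M}$ ($o{\left(u,M \right)} = \frac{u + 12}{M + M} = \frac{12 + u}{2 M}$)
$\left(o{\left(8,-4 \right)} + 10\right) \left(-2 - 12\right) = \left(\frac{12 + 8}{2 \left(-4\right)} + 10\right) \left(-2 - 12\right) = \left(\frac{1}{2} \left(- \frac{1}{4}\right) 20 + 10\right) \left(-2 - 12\right) = \left(- \frac{5}{2} + 10\right) \left(-14\right) = \frac{15}{2} \left(-14\right) = -105$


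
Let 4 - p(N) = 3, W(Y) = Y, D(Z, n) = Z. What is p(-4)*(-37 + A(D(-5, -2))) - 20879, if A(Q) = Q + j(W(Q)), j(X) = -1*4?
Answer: -20925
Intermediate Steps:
j(X) = -4
p(N) = 1 (p(N) = 4 - 1*3 = 4 - 3 = 1)
A(Q) = -4 + Q (A(Q) = Q - 4 = -4 + Q)
p(-4)*(-37 + A(D(-5, -2))) - 20879 = 1*(-37 + (-4 - 5)) - 20879 = 1*(-37 - 9) - 20879 = 1*(-46) - 20879 = -46 - 20879 = -20925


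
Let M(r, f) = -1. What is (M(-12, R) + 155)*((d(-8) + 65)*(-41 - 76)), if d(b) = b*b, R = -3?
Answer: -2324322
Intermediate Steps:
d(b) = b²
(M(-12, R) + 155)*((d(-8) + 65)*(-41 - 76)) = (-1 + 155)*(((-8)² + 65)*(-41 - 76)) = 154*((64 + 65)*(-117)) = 154*(129*(-117)) = 154*(-15093) = -2324322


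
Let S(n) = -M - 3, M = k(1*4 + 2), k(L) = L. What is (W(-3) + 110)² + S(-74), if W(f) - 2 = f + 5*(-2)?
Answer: 9792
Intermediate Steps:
M = 6 (M = 1*4 + 2 = 4 + 2 = 6)
W(f) = -8 + f (W(f) = 2 + (f + 5*(-2)) = 2 + (f - 10) = 2 + (-10 + f) = -8 + f)
S(n) = -9 (S(n) = -1*6 - 3 = -6 - 3 = -9)
(W(-3) + 110)² + S(-74) = ((-8 - 3) + 110)² - 9 = (-11 + 110)² - 9 = 99² - 9 = 9801 - 9 = 9792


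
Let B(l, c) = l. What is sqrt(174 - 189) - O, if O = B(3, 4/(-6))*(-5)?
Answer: 15 + I*sqrt(15) ≈ 15.0 + 3.873*I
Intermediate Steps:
O = -15 (O = 3*(-5) = -15)
sqrt(174 - 189) - O = sqrt(174 - 189) - 1*(-15) = sqrt(-15) + 15 = I*sqrt(15) + 15 = 15 + I*sqrt(15)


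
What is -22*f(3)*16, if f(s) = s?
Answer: -1056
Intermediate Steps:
-22*f(3)*16 = -22*3*16 = -66*16 = -1056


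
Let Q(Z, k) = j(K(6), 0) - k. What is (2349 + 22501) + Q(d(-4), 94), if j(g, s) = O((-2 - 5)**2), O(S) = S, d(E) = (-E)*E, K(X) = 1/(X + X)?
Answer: 24805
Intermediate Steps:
K(X) = 1/(2*X)
d(E) = -E**2
j(g, s) = 49 (j(g, s) = (-2 - 5)**2 = (-7)**2 = 49)
Q(Z, k) = 49 - k
(2349 + 22501) + Q(d(-4), 94) = (2349 + 22501) + (49 - 1*94) = 24850 + (49 - 94) = 24850 - 45 = 24805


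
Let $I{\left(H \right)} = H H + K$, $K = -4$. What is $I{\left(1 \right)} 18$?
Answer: $-54$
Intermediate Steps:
$I{\left(H \right)} = -4 + H^{2}$ ($I{\left(H \right)} = H H - 4 = H^{2} - 4 = -4 + H^{2}$)
$I{\left(1 \right)} 18 = \left(-4 + 1^{2}\right) 18 = \left(-4 + 1\right) 18 = \left(-3\right) 18 = -54$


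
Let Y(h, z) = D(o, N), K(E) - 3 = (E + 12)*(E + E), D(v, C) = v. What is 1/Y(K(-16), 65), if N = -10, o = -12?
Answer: -1/12 ≈ -0.083333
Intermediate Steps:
K(E) = 3 + 2*E*(12 + E) (K(E) = 3 + (E + 12)*(E + E) = 3 + (12 + E)*(2*E) = 3 + 2*E*(12 + E))
Y(h, z) = -12
1/Y(K(-16), 65) = 1/(-12) = -1/12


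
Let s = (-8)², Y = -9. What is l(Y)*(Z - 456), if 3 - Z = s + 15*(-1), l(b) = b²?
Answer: -40662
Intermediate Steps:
s = 64
Z = -46 (Z = 3 - (64 + 15*(-1)) = 3 - (64 - 15) = 3 - 1*49 = 3 - 49 = -46)
l(Y)*(Z - 456) = (-9)²*(-46 - 456) = 81*(-502) = -40662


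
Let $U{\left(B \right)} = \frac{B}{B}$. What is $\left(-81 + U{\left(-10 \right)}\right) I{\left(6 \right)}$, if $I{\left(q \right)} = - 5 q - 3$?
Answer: $2640$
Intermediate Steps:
$I{\left(q \right)} = -3 - 5 q$
$U{\left(B \right)} = 1$
$\left(-81 + U{\left(-10 \right)}\right) I{\left(6 \right)} = \left(-81 + 1\right) \left(-3 - 30\right) = - 80 \left(-3 - 30\right) = \left(-80\right) \left(-33\right) = 2640$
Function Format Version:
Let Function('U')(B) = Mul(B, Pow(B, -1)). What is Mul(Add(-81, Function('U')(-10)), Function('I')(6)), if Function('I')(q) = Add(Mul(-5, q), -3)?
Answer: 2640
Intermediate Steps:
Function('I')(q) = Add(-3, Mul(-5, q))
Function('U')(B) = 1
Mul(Add(-81, Function('U')(-10)), Function('I')(6)) = Mul(Add(-81, 1), Add(-3, Mul(-5, 6))) = Mul(-80, Add(-3, -30)) = Mul(-80, -33) = 2640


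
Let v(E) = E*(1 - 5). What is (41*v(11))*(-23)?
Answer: 41492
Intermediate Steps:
v(E) = -4*E (v(E) = E*(-4) = -4*E)
(41*v(11))*(-23) = (41*(-4*11))*(-23) = (41*(-44))*(-23) = -1804*(-23) = 41492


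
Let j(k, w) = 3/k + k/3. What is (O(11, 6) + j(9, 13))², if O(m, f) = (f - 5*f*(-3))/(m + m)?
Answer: 64516/1089 ≈ 59.243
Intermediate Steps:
O(m, f) = 8*f/m (O(m, f) = (f + 15*f)/((2*m)) = (16*f)*(1/(2*m)) = 8*f/m)
j(k, w) = 3/k + k/3 (j(k, w) = 3/k + k*(⅓) = 3/k + k/3)
(O(11, 6) + j(9, 13))² = (8*6/11 + (3/9 + (⅓)*9))² = (8*6*(1/11) + (3*(⅑) + 3))² = (48/11 + (⅓ + 3))² = (48/11 + 10/3)² = (254/33)² = 64516/1089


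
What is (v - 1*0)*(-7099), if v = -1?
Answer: 7099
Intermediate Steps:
(v - 1*0)*(-7099) = (-1 - 1*0)*(-7099) = (-1 + 0)*(-7099) = -1*(-7099) = 7099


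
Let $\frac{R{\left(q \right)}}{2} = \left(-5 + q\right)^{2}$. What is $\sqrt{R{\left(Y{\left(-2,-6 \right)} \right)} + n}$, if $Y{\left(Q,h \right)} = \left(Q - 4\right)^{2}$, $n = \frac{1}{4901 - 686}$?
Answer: $\frac{\sqrt{34146688665}}{4215} \approx 43.841$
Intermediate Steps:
$n = \frac{1}{4215} \approx 0.00023725$
$Y{\left(Q,h \right)} = \left(-4 + Q\right)^{2}$
$R{\left(q \right)} = 2 \left(-5 + q\right)^{2}$
$\sqrt{R{\left(Y{\left(-2,-6 \right)} \right)} + n} = \sqrt{2 \left(-5 + \left(-4 - 2\right)^{2}\right)^{2} + \frac{1}{4215}} = \sqrt{2 \left(-5 + \left(-6\right)^{2}\right)^{2} + \frac{1}{4215}} = \sqrt{2 \left(-5 + 36\right)^{2} + \frac{1}{4215}} = \sqrt{2 \cdot 31^{2} + \frac{1}{4215}} = \sqrt{2 \cdot 961 + \frac{1}{4215}} = \sqrt{1922 + \frac{1}{4215}} = \sqrt{\frac{8101231}{4215}} = \frac{\sqrt{34146688665}}{4215}$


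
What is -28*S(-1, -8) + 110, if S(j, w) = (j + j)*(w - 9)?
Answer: -842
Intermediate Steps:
S(j, w) = 2*j*(-9 + w) (S(j, w) = (2*j)*(-9 + w) = 2*j*(-9 + w))
-28*S(-1, -8) + 110 = -56*(-1)*(-9 - 8) + 110 = -56*(-1)*(-17) + 110 = -28*34 + 110 = -952 + 110 = -842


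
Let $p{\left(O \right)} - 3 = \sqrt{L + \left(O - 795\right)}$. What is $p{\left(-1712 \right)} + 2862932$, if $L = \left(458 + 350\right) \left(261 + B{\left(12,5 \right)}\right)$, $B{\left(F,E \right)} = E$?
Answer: $2862935 + \sqrt{212421} \approx 2.8634 \cdot 10^{6}$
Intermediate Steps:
$L = 214928$ ($L = \left(458 + 350\right) \left(261 + 5\right) = 808 \cdot 266 = 214928$)
$p{\left(O \right)} = 3 + \sqrt{214133 + O}$ ($p{\left(O \right)} = 3 + \sqrt{214928 + \left(O - 795\right)} = 3 + \sqrt{214928 + \left(-795 + O\right)} = 3 + \sqrt{214133 + O}$)
$p{\left(-1712 \right)} + 2862932 = \left(3 + \sqrt{214133 - 1712}\right) + 2862932 = \left(3 + \sqrt{212421}\right) + 2862932 = 2862935 + \sqrt{212421}$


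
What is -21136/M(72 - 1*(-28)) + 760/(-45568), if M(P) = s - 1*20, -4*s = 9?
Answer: 5410721/5696 ≈ 949.92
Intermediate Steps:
s = -9/4 (s = -¼*9 = -9/4 ≈ -2.2500)
M(P) = -89/4 (M(P) = -9/4 - 1*20 = -9/4 - 20 = -89/4)
-21136/M(72 - 1*(-28)) + 760/(-45568) = -21136/((-89/4*1)) + 760/(-45568) = -21136/(-89/4) + 760*(-1/45568) = -21136*(-4/89) - 95/5696 = 84544/89 - 95/5696 = 5410721/5696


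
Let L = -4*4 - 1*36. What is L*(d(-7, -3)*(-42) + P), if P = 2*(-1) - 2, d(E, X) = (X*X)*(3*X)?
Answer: -176696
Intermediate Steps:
d(E, X) = 3*X**3 (d(E, X) = X**2*(3*X) = 3*X**3)
P = -4 (P = -2 - 2 = -4)
L = -52 (L = -16 - 36 = -52)
L*(d(-7, -3)*(-42) + P) = -52*((3*(-3)**3)*(-42) - 4) = -52*((3*(-27))*(-42) - 4) = -52*(-81*(-42) - 4) = -52*(3402 - 4) = -52*3398 = -176696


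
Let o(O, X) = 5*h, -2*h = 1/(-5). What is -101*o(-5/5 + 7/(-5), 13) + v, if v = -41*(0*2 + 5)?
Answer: -511/2 ≈ -255.50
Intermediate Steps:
h = ⅒ (h = -½/(-5) = -½*(-⅕) = ⅒ ≈ 0.10000)
o(O, X) = ½ (o(O, X) = 5*(⅒) = ½)
v = -205 (v = -41*(0 + 5) = -41*5 = -205)
-101*o(-5/5 + 7/(-5), 13) + v = -101*½ - 205 = -101/2 - 205 = -511/2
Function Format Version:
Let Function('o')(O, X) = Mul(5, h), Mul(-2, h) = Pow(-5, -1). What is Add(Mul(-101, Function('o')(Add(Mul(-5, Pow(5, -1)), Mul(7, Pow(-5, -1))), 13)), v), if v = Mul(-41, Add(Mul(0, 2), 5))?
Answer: Rational(-511, 2) ≈ -255.50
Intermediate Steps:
h = Rational(1, 10) (h = Mul(Rational(-1, 2), Pow(-5, -1)) = Mul(Rational(-1, 2), Rational(-1, 5)) = Rational(1, 10) ≈ 0.10000)
Function('o')(O, X) = Rational(1, 2) (Function('o')(O, X) = Mul(5, Rational(1, 10)) = Rational(1, 2))
v = -205 (v = Mul(-41, Add(0, 5)) = Mul(-41, 5) = -205)
Add(Mul(-101, Function('o')(Add(Mul(-5, Pow(5, -1)), Mul(7, Pow(-5, -1))), 13)), v) = Add(Mul(-101, Rational(1, 2)), -205) = Add(Rational(-101, 2), -205) = Rational(-511, 2)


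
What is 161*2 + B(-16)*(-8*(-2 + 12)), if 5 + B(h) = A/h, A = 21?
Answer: 827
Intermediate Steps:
B(h) = -5 + 21/h
161*2 + B(-16)*(-8*(-2 + 12)) = 161*2 + (-5 + 21/(-16))*(-8*(-2 + 12)) = 322 + (-5 + 21*(-1/16))*(-8*10) = 322 + (-5 - 21/16)*(-80) = 322 - 101/16*(-80) = 322 + 505 = 827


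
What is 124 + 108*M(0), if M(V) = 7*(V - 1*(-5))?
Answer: 3904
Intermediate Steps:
M(V) = 35 + 7*V (M(V) = 7*(V + 5) = 7*(5 + V) = 35 + 7*V)
124 + 108*M(0) = 124 + 108*(35 + 7*0) = 124 + 108*(35 + 0) = 124 + 108*35 = 124 + 3780 = 3904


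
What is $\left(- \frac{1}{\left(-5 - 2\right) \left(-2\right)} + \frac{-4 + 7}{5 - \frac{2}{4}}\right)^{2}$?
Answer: $\frac{625}{1764} \approx 0.35431$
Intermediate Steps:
$\left(- \frac{1}{\left(-5 - 2\right) \left(-2\right)} + \frac{-4 + 7}{5 - \frac{2}{4}}\right)^{2} = \left(- \frac{1}{\left(-7\right) \left(-2\right)} + \frac{3}{5 - \frac{1}{2}}\right)^{2} = \left(- \frac{1}{14} + \frac{3}{5 - \frac{1}{2}}\right)^{2} = \left(\left(-1\right) \frac{1}{14} + \frac{3}{\frac{9}{2}}\right)^{2} = \left(- \frac{1}{14} + 3 \cdot \frac{2}{9}\right)^{2} = \left(- \frac{1}{14} + \frac{2}{3}\right)^{2} = \left(\frac{25}{42}\right)^{2} = \frac{625}{1764}$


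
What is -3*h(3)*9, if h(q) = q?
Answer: -81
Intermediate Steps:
-3*h(3)*9 = -3*3*9 = -9*9 = -81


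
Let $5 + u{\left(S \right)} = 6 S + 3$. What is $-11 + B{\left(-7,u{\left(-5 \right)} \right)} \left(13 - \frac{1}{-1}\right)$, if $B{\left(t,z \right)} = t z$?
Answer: $3125$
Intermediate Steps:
$u{\left(S \right)} = -2 + 6 S$ ($u{\left(S \right)} = -5 + \left(6 S + 3\right) = -5 + \left(3 + 6 S\right) = -2 + 6 S$)
$-11 + B{\left(-7,u{\left(-5 \right)} \right)} \left(13 - \frac{1}{-1}\right) = -11 + - 7 \left(-2 + 6 \left(-5\right)\right) \left(13 - \frac{1}{-1}\right) = -11 + - 7 \left(-2 - 30\right) \left(13 - -1\right) = -11 + \left(-7\right) \left(-32\right) \left(13 + 1\right) = -11 + 224 \cdot 14 = -11 + 3136 = 3125$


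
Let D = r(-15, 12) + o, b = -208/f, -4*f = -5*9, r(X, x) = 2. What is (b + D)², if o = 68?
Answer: 5373124/2025 ≈ 2653.4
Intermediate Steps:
f = 45/4 (f = -(-5)*9/4 = -¼*(-45) = 45/4 ≈ 11.250)
b = -832/45 (b = -208/45/4 = -208*4/45 = -832/45 ≈ -18.489)
D = 70 (D = 2 + 68 = 70)
(b + D)² = (-832/45 + 70)² = (2318/45)² = 5373124/2025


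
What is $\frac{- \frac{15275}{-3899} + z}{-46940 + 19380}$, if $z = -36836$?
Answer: $\frac{143608289}{107456440} \approx 1.3364$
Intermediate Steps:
$\frac{- \frac{15275}{-3899} + z}{-46940 + 19380} = \frac{- \frac{15275}{-3899} - 36836}{-46940 + 19380} = \frac{\left(-15275\right) \left(- \frac{1}{3899}\right) - 36836}{-27560} = \left(\frac{15275}{3899} - 36836\right) \left(- \frac{1}{27560}\right) = \left(- \frac{143608289}{3899}\right) \left(- \frac{1}{27560}\right) = \frac{143608289}{107456440}$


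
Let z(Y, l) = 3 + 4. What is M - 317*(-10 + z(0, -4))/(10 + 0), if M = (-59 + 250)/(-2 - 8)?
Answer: 76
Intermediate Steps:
z(Y, l) = 7
M = -191/10 (M = 191/(-10) = 191*(-⅒) = -191/10 ≈ -19.100)
M - 317*(-10 + z(0, -4))/(10 + 0) = -191/10 - 317*(-10 + 7)/(10 + 0) = -191/10 - 317*(-3)/10 = -191/10 - 317*(-3/10) = -191/10 + 951/10 = 76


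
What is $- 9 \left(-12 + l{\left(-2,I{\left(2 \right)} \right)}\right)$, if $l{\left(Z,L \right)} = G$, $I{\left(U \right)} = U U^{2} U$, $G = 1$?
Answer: $99$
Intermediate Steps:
$I{\left(U \right)} = U^{4}$ ($I{\left(U \right)} = U^{3} U = U^{4}$)
$l{\left(Z,L \right)} = 1$
$- 9 \left(-12 + l{\left(-2,I{\left(2 \right)} \right)}\right) = - 9 \left(-12 + 1\right) = \left(-9\right) \left(-11\right) = 99$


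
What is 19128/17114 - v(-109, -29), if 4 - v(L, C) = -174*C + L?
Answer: 42221245/8557 ≈ 4934.1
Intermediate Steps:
v(L, C) = 4 - L + 174*C (v(L, C) = 4 - (-174*C + L) = 4 - (L - 174*C) = 4 + (-L + 174*C) = 4 - L + 174*C)
19128/17114 - v(-109, -29) = 19128/17114 - (4 - 1*(-109) + 174*(-29)) = 19128*(1/17114) - (4 + 109 - 5046) = 9564/8557 - 1*(-4933) = 9564/8557 + 4933 = 42221245/8557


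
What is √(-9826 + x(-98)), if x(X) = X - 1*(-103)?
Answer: I*√9821 ≈ 99.101*I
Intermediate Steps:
x(X) = 103 + X (x(X) = X + 103 = 103 + X)
√(-9826 + x(-98)) = √(-9826 + (103 - 98)) = √(-9826 + 5) = √(-9821) = I*√9821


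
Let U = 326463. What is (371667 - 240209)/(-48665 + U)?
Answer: 65729/138899 ≈ 0.47321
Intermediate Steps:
(371667 - 240209)/(-48665 + U) = (371667 - 240209)/(-48665 + 326463) = 131458/277798 = 131458*(1/277798) = 65729/138899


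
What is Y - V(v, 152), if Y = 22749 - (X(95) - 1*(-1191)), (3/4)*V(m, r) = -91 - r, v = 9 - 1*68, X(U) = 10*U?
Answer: 20932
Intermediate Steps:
v = -59 (v = 9 - 68 = -59)
V(m, r) = -364/3 - 4*r/3 (V(m, r) = 4*(-91 - r)/3 = -364/3 - 4*r/3)
Y = 20608 (Y = 22749 - (10*95 - 1*(-1191)) = 22749 - (950 + 1191) = 22749 - 1*2141 = 22749 - 2141 = 20608)
Y - V(v, 152) = 20608 - (-364/3 - 4/3*152) = 20608 - (-364/3 - 608/3) = 20608 - 1*(-324) = 20608 + 324 = 20932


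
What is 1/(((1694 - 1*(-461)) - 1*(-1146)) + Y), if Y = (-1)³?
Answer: 1/3300 ≈ 0.00030303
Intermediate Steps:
Y = -1
1/(((1694 - 1*(-461)) - 1*(-1146)) + Y) = 1/(((1694 - 1*(-461)) - 1*(-1146)) - 1) = 1/(((1694 + 461) + 1146) - 1) = 1/((2155 + 1146) - 1) = 1/(3301 - 1) = 1/3300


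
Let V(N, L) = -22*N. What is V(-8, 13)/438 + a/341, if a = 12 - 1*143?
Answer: 1319/74679 ≈ 0.017662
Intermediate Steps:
a = -131 (a = 12 - 143 = -131)
V(-8, 13)/438 + a/341 = -22*(-8)/438 - 131/341 = 176*(1/438) - 131*1/341 = 88/219 - 131/341 = 1319/74679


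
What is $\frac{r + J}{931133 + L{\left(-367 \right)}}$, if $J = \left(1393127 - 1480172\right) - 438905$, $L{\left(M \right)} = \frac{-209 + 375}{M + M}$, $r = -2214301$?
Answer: $- \frac{335224039}{113908576} \approx -2.9429$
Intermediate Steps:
$L{\left(M \right)} = \frac{83}{M}$ ($L{\left(M \right)} = \frac{166}{2 M} = 166 \frac{1}{2 M} = \frac{83}{M}$)
$J = -525950$ ($J = -87045 - 438905 = -525950$)
$\frac{r + J}{931133 + L{\left(-367 \right)}} = \frac{-2214301 - 525950}{931133 + \frac{83}{-367}} = - \frac{2740251}{931133 + 83 \left(- \frac{1}{367}\right)} = - \frac{2740251}{931133 - \frac{83}{367}} = - \frac{2740251}{\frac{341725728}{367}} = \left(-2740251\right) \frac{367}{341725728} = - \frac{335224039}{113908576}$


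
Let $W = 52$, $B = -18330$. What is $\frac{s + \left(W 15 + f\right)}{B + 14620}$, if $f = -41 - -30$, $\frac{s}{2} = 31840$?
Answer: $- \frac{9207}{530} \approx -17.372$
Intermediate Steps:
$s = 63680$ ($s = 2 \cdot 31840 = 63680$)
$f = -11$ ($f = -41 + 30 = -11$)
$\frac{s + \left(W 15 + f\right)}{B + 14620} = \frac{63680 + \left(52 \cdot 15 - 11\right)}{-18330 + 14620} = \frac{63680 + \left(780 - 11\right)}{-3710} = \left(63680 + 769\right) \left(- \frac{1}{3710}\right) = 64449 \left(- \frac{1}{3710}\right) = - \frac{9207}{530}$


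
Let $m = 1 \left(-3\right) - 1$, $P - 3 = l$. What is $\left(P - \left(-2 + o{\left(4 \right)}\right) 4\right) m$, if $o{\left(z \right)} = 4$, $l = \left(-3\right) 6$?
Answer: $92$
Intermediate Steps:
$l = -18$
$P = -15$ ($P = 3 - 18 = -15$)
$m = -4$ ($m = -3 - 1 = -4$)
$\left(P - \left(-2 + o{\left(4 \right)}\right) 4\right) m = \left(-15 - \left(-2 + 4\right) 4\right) \left(-4\right) = \left(-15 - 2 \cdot 4\right) \left(-4\right) = \left(-15 - 8\right) \left(-4\right) = \left(-23\right) \left(-4\right) = 92$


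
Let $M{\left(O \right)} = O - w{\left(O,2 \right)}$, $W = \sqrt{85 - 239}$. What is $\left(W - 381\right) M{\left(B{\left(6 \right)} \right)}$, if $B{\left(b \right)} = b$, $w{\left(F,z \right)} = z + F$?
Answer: $762 - 2 i \sqrt{154} \approx 762.0 - 24.819 i$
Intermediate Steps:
$w{\left(F,z \right)} = F + z$
$W = i \sqrt{154}$ ($W = \sqrt{-154} = i \sqrt{154} \approx 12.41 i$)
$M{\left(O \right)} = -2$ ($M{\left(O \right)} = O - \left(O + 2\right) = O - \left(2 + O\right) = -2$)
$\left(W - 381\right) M{\left(B{\left(6 \right)} \right)} = \left(i \sqrt{154} - 381\right) \left(-2\right) = \left(-381 + i \sqrt{154}\right) \left(-2\right) = 762 - 2 i \sqrt{154}$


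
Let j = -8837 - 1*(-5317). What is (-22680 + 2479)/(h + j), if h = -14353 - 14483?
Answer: 20201/32356 ≈ 0.62434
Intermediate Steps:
h = -28836
j = -3520 (j = -8837 + 5317 = -3520)
(-22680 + 2479)/(h + j) = (-22680 + 2479)/(-28836 - 3520) = -20201/(-32356) = -20201*(-1/32356) = 20201/32356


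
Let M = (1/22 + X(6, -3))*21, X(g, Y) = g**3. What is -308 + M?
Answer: 93037/22 ≈ 4229.0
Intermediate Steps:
M = 99813/22 (M = (1/22 + 6**3)*21 = (1/22 + 216)*21 = (4753/22)*21 = 99813/22 ≈ 4537.0)
-308 + M = -308 + 99813/22 = 93037/22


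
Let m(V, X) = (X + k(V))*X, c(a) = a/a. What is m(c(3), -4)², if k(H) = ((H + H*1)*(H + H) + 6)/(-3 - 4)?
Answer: 23104/49 ≈ 471.51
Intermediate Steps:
c(a) = 1
k(H) = -6/7 - 4*H²/7 (k(H) = ((H + H)*(2*H) + 6)/(-7) = ((2*H)*(2*H) + 6)*(-⅐) = (4*H² + 6)*(-⅐) = (6 + 4*H²)*(-⅐) = -6/7 - 4*H²/7)
m(V, X) = X*(-6/7 + X - 4*V²/7) (m(V, X) = (X + (-6/7 - 4*V²/7))*X = (-6/7 + X - 4*V²/7)*X = X*(-6/7 + X - 4*V²/7))
m(c(3), -4)² = ((⅐)*(-4)*(-6 - 4*1² + 7*(-4)))² = ((⅐)*(-4)*(-6 - 4*1 - 28))² = ((⅐)*(-4)*(-6 - 4 - 28))² = ((⅐)*(-4)*(-38))² = (152/7)² = 23104/49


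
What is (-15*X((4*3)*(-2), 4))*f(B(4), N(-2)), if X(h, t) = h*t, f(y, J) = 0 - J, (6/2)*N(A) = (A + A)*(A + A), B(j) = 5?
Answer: -7680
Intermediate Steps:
N(A) = 4*A²/3 (N(A) = ((A + A)*(A + A))/3 = ((2*A)*(2*A))/3 = (4*A²)/3 = 4*A²/3)
f(y, J) = -J
(-15*X((4*3)*(-2), 4))*f(B(4), N(-2)) = (-15*(4*3)*(-2)*4)*(-4*(-2)²/3) = (-15*12*(-2)*4)*(-4*4/3) = (-(-360)*4)*(-1*16/3) = -15*(-96)*(-16/3) = 1440*(-16/3) = -7680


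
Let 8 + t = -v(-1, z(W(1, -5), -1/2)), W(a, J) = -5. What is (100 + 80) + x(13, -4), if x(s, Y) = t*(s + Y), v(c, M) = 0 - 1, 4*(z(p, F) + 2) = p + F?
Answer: 117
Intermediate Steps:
z(p, F) = -2 + F/4 + p/4 (z(p, F) = -2 + (p + F)/4 = -2 + (F + p)/4 = -2 + (F/4 + p/4) = -2 + F/4 + p/4)
v(c, M) = -1
t = -7 (t = -8 - 1*(-1) = -8 + 1 = -7)
x(s, Y) = -7*Y - 7*s (x(s, Y) = -7*(s + Y) = -7*(Y + s) = -7*Y - 7*s)
(100 + 80) + x(13, -4) = (100 + 80) + (-7*(-4) - 7*13) = 180 + (28 - 91) = 180 - 63 = 117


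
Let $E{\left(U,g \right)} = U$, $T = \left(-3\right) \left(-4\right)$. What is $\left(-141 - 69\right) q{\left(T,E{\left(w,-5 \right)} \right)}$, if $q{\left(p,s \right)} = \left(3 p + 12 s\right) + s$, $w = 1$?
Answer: $-10290$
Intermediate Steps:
$T = 12$
$q{\left(p,s \right)} = 3 p + 13 s$
$\left(-141 - 69\right) q{\left(T,E{\left(w,-5 \right)} \right)} = \left(-141 - 69\right) \left(3 \cdot 12 + 13 \cdot 1\right) = - 210 \left(36 + 13\right) = \left(-210\right) 49 = -10290$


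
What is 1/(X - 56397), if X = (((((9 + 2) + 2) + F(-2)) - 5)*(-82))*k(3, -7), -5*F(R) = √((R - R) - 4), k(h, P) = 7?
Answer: -1524725/92992770929 - 5740*I/92992770929 ≈ -1.6396e-5 - 6.1725e-8*I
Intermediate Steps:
F(R) = -2*I/5 (F(R) = -√((R - R) - 4)/5 = -√(0 - 4)/5 = -2*I/5)
X = -4592 + 1148*I/5 (X = (((((9 + 2) + 2) - 2*I/5) - 5)*(-82))*7 = ((((11 + 2) - 2*I/5) - 5)*(-82))*7 = (((13 - 2*I/5) - 5)*(-82))*7 = ((8 - 2*I/5)*(-82))*7 = (-656 + 164*I/5)*7 = -4592 + 1148*I/5 ≈ -4592.0 + 229.6*I)
1/(X - 56397) = 1/((-4592 + 1148*I/5) - 56397) = 1/(-60989 + 1148*I/5) = 25*(-60989 - 1148*I/5)/92992770929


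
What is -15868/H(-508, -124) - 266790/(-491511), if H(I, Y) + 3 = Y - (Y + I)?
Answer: -2554855866/82737685 ≈ -30.879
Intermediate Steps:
H(I, Y) = -3 - I (H(I, Y) = -3 + (Y - (Y + I)) = -3 + (Y - (I + Y)) = -3 + (Y + (-I - Y)) = -3 - I)
-15868/H(-508, -124) - 266790/(-491511) = -15868/(-3 - 1*(-508)) - 266790/(-491511) = -15868/(-3 + 508) - 266790*(-1/491511) = -15868/505 + 88930/163837 = -2554855866/82737685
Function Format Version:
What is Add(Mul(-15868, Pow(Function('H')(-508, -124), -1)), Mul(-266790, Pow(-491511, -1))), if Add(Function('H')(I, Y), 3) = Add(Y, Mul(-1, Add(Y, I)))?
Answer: Rational(-2554855866, 82737685) ≈ -30.879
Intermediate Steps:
Function('H')(I, Y) = Add(-3, Mul(-1, I)) (Function('H')(I, Y) = Add(-3, Add(Y, Mul(-1, Add(Y, I)))) = Add(-3, Add(Y, Mul(-1, Add(I, Y)))) = Add(-3, Add(Y, Add(Mul(-1, I), Mul(-1, Y)))) = Add(-3, Mul(-1, I)))
Add(Mul(-15868, Pow(Function('H')(-508, -124), -1)), Mul(-266790, Pow(-491511, -1))) = Add(Mul(-15868, Pow(Add(-3, Mul(-1, -508)), -1)), Mul(-266790, Pow(-491511, -1))) = Add(Mul(-15868, Pow(Add(-3, 508), -1)), Mul(-266790, Rational(-1, 491511))) = Add(Mul(-15868, Pow(505, -1)), Rational(88930, 163837)) = Add(Mul(-15868, Rational(1, 505)), Rational(88930, 163837)) = Add(Rational(-15868, 505), Rational(88930, 163837)) = Rational(-2554855866, 82737685)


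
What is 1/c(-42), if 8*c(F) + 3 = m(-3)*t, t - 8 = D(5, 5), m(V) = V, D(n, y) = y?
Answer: -4/21 ≈ -0.19048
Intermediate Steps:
t = 13 (t = 8 + 5 = 13)
c(F) = -21/4 (c(F) = -3/8 + (-3*13)/8 = -3/8 + (1/8)*(-39) = -3/8 - 39/8 = -21/4)
1/c(-42) = 1/(-21/4) = -4/21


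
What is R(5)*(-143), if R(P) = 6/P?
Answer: -858/5 ≈ -171.60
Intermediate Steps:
R(5)*(-143) = (6/5)*(-143) = -858/5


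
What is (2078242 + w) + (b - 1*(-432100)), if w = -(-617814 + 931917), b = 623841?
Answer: 2820080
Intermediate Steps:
w = -314103 (w = -1*314103 = -314103)
(2078242 + w) + (b - 1*(-432100)) = (2078242 - 314103) + (623841 - 1*(-432100)) = 1764139 + (623841 + 432100) = 1764139 + 1055941 = 2820080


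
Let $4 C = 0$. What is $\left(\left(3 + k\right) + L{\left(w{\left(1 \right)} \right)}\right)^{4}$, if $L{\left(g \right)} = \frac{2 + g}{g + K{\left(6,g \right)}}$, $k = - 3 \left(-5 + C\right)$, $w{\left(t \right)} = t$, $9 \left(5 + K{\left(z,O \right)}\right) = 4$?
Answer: $\frac{90842562801}{1048576} \approx 86634.0$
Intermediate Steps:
$C = 0$ ($C = \frac{1}{4} \cdot 0 = 0$)
$K{\left(z,O \right)} = - \frac{41}{9}$ ($K{\left(z,O \right)} = -5 + \frac{1}{9} \cdot 4 = -5 + \frac{4}{9} = - \frac{41}{9}$)
$k = 15$ ($k = - 3 \left(-5 + 0\right) = \left(-3\right) \left(-5\right) = 15$)
$L{\left(g \right)} = \frac{2 + g}{- \frac{41}{9} + g}$ ($L{\left(g \right)} = \frac{2 + g}{g - \frac{41}{9}} = \frac{2 + g}{- \frac{41}{9} + g}$)
$\left(\left(3 + k\right) + L{\left(w{\left(1 \right)} \right)}\right)^{4} = \left(\left(3 + 15\right) + \frac{9 \left(2 + 1\right)}{-41 + 9 \cdot 1}\right)^{4} = \left(18 + 9 \frac{1}{-41 + 9} \cdot 3\right)^{4} = \left(18 + 9 \frac{1}{-32} \cdot 3\right)^{4} = \left(18 + 9 \left(- \frac{1}{32}\right) 3\right)^{4} = \left(18 - \frac{27}{32}\right)^{4} = \left(\frac{549}{32}\right)^{4} = \frac{90842562801}{1048576}$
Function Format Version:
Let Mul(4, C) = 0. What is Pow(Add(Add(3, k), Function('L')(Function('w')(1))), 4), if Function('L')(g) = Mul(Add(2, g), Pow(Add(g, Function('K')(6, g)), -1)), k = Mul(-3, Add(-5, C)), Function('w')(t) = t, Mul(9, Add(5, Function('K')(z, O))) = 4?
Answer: Rational(90842562801, 1048576) ≈ 86634.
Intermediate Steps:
C = 0 (C = Mul(Rational(1, 4), 0) = 0)
Function('K')(z, O) = Rational(-41, 9) (Function('K')(z, O) = Add(-5, Mul(Rational(1, 9), 4)) = Add(-5, Rational(4, 9)) = Rational(-41, 9))
k = 15 (k = Mul(-3, Add(-5, 0)) = Mul(-3, -5) = 15)
Function('L')(g) = Mul(Pow(Add(Rational(-41, 9), g), -1), Add(2, g)) (Function('L')(g) = Mul(Add(2, g), Pow(Add(g, Rational(-41, 9)), -1)) = Mul(Add(2, g), Pow(Add(Rational(-41, 9), g), -1)) = Mul(Pow(Add(Rational(-41, 9), g), -1), Add(2, g)))
Pow(Add(Add(3, k), Function('L')(Function('w')(1))), 4) = Pow(Add(Add(3, 15), Mul(9, Pow(Add(-41, Mul(9, 1)), -1), Add(2, 1))), 4) = Pow(Add(18, Mul(9, Pow(Add(-41, 9), -1), 3)), 4) = Pow(Add(18, Mul(9, Pow(-32, -1), 3)), 4) = Pow(Add(18, Mul(9, Rational(-1, 32), 3)), 4) = Pow(Add(18, Rational(-27, 32)), 4) = Pow(Rational(549, 32), 4) = Rational(90842562801, 1048576)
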